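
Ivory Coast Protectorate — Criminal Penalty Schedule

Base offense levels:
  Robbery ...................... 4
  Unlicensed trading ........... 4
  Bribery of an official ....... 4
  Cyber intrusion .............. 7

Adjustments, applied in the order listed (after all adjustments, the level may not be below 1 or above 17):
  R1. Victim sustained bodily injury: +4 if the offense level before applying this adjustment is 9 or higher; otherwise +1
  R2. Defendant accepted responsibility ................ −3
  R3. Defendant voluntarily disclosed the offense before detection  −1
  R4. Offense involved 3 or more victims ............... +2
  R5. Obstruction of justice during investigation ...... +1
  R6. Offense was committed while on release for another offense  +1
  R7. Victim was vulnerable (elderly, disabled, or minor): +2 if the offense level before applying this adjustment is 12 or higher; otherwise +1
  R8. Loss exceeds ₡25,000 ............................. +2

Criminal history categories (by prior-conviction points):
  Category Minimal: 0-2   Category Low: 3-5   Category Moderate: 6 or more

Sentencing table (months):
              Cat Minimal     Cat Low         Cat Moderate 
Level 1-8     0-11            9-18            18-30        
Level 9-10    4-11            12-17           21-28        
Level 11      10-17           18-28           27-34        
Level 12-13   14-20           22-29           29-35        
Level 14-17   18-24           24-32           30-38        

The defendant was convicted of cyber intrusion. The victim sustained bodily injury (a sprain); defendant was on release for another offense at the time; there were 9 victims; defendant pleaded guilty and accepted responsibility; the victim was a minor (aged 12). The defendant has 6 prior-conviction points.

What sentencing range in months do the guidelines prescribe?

21-28 months

Base offense level for cyber intrusion: 7.
R1 applies (level before this adjustment is 7 < 9, so +1): 7 + 1 = 8.
R2 applies: 8 − 3 = 5.
R3 does not apply.
R4 applies: 5 + 2 = 7.
R6 applies: 7 + 1 = 8.
R7 applies (level before this adjustment is 8 < 12, so +1): 8 + 1 = 9.
Final offense level: 9.
Criminal history: 6 prior points → Category Moderate (6+).
Level 9 falls in the 9-10 band.
Grid: Level 9-10 × Category Moderate = 21-28 months.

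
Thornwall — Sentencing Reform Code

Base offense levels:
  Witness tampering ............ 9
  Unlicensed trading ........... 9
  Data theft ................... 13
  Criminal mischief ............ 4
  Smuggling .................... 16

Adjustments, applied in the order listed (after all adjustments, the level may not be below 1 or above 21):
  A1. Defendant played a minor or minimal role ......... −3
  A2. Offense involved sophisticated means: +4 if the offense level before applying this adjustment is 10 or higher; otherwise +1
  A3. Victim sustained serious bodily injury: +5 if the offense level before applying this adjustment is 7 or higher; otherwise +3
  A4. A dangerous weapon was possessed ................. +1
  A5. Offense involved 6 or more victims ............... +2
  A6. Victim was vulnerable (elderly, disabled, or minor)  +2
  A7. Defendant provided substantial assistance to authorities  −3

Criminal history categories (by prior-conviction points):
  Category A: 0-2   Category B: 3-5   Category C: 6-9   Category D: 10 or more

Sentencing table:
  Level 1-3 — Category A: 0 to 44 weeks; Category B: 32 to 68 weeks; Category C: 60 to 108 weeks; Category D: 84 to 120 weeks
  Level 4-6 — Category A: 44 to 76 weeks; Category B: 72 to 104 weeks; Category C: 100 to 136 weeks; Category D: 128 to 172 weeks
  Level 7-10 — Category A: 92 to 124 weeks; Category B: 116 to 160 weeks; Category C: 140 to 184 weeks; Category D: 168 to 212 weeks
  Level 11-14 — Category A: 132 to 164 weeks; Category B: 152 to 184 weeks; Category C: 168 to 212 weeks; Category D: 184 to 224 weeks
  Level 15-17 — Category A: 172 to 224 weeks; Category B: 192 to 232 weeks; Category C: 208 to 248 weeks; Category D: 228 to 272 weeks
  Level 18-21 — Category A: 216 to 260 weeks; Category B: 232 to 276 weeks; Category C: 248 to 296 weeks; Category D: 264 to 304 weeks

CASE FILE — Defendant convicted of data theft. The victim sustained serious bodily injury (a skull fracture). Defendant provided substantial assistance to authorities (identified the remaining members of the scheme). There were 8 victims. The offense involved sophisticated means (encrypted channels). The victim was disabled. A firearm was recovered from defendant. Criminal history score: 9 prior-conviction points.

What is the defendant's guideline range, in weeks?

Base offense level for data theft: 13.
A1 does not apply.
A2 applies (level before this adjustment is 13 ≥ 10, so +4): 13 + 4 = 17.
A3 applies (level before this adjustment is 17 ≥ 7, so +5): 17 + 5 = 22.
A4 applies: 22 + 1 = 23.
A5 applies: 23 + 2 = 25.
A6 applies: 25 + 2 = 27.
A7 applies: 27 − 3 = 24.
Level 24 exceeds the maximum of 21; capped at 21.
Final offense level: 21.
Criminal history: 9 prior points → Category C (6-9).
Level 21 falls in the 18-21 band.
Grid: Level 18-21 × Category C = 248-296 weeks.

248-296 weeks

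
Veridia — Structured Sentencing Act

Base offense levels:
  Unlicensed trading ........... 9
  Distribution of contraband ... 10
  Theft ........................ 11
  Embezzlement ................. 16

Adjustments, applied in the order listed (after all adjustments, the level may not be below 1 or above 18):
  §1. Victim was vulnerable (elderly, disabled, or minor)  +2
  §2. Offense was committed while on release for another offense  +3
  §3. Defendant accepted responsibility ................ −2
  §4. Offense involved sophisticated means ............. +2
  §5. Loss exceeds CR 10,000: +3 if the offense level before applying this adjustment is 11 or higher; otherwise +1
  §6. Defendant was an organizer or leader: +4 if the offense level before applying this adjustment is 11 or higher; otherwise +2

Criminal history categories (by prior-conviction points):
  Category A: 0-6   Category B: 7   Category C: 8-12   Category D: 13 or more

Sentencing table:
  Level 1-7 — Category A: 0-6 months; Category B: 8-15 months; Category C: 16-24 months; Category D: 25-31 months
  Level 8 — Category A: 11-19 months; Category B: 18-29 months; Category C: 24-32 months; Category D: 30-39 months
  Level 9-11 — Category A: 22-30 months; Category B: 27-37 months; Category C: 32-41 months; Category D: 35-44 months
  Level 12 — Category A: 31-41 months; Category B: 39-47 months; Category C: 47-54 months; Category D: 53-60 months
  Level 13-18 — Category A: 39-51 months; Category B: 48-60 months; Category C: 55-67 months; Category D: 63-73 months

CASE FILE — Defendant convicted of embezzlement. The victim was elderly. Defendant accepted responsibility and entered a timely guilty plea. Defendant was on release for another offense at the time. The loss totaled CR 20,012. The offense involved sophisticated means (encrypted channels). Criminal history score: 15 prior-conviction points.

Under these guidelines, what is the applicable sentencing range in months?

Base offense level for embezzlement: 16.
§1 applies: 16 + 2 = 18.
§2 applies: 18 + 3 = 21.
§3 applies: 21 − 2 = 19.
§4 applies: 19 + 2 = 21.
§5 applies (level before this adjustment is 21 ≥ 11, so +3): 21 + 3 = 24.
§6 does not apply.
Level 24 exceeds the maximum of 18; capped at 18.
Final offense level: 18.
Criminal history: 15 prior points → Category D (13+).
Level 18 falls in the 13-18 band.
Grid: Level 13-18 × Category D = 63-73 months.

63-73 months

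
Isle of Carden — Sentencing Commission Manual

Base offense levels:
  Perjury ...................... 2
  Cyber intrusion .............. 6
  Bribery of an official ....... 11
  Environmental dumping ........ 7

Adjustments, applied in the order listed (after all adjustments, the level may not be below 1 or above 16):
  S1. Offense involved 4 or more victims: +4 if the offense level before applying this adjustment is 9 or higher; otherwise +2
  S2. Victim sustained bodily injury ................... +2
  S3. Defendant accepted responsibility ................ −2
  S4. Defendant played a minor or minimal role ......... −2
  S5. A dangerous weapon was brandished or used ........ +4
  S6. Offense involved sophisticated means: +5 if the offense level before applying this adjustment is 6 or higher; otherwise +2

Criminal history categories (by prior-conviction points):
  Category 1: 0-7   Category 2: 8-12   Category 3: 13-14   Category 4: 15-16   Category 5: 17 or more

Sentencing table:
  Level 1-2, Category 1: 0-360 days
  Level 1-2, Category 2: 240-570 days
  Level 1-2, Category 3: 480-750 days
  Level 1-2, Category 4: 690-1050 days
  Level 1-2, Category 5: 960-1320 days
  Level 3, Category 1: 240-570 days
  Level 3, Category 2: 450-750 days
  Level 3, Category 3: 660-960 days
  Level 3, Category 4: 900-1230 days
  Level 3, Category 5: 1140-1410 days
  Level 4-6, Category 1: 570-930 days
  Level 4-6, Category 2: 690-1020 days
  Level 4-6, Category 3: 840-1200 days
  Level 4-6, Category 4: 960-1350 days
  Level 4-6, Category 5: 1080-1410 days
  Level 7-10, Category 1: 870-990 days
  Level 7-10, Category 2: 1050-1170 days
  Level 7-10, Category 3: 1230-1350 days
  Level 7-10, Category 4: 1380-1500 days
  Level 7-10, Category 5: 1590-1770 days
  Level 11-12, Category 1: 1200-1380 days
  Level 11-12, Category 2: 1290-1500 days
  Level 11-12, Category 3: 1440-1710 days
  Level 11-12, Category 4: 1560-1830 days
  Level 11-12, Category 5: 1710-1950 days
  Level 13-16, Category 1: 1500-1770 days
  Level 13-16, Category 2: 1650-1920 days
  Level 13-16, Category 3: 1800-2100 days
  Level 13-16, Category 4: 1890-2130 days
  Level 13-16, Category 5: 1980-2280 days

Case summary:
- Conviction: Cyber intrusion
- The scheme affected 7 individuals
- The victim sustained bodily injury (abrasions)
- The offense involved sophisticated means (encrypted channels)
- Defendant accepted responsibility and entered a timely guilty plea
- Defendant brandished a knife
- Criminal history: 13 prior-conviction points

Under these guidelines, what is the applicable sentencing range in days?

1800-2100 days

Base offense level for cyber intrusion: 6.
S1 applies (level before this adjustment is 6 < 9, so +2): 6 + 2 = 8.
S2 applies: 8 + 2 = 10.
S3 applies: 10 − 2 = 8.
S4 does not apply.
S5 applies: 8 + 4 = 12.
S6 applies (level before this adjustment is 12 ≥ 6, so +5): 12 + 5 = 17.
Level 17 exceeds the maximum of 16; capped at 16.
Final offense level: 16.
Criminal history: 13 prior points → Category 3 (13-14).
Level 16 falls in the 13-16 band.
Grid: Level 13-16 × Category 3 = 1800-2100 days.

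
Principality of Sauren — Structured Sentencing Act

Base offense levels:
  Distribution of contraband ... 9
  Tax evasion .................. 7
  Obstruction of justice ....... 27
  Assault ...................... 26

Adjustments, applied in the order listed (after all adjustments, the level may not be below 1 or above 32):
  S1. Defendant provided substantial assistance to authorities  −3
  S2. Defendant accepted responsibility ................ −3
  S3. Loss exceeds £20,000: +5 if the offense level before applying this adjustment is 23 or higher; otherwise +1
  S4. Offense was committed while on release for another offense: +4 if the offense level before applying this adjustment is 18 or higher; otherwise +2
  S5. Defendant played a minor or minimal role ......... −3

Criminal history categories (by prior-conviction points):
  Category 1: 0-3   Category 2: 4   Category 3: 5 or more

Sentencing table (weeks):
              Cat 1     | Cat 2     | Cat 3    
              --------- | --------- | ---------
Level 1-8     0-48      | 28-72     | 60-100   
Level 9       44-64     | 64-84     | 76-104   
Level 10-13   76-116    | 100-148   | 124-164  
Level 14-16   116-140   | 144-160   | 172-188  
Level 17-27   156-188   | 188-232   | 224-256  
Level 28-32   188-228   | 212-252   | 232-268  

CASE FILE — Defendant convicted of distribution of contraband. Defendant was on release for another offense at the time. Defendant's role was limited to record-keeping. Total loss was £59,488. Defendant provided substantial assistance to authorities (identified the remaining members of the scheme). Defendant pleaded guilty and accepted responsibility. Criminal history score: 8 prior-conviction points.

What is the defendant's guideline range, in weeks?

Base offense level for distribution of contraband: 9.
S1 applies: 9 − 3 = 6.
S2 applies: 6 − 3 = 3.
S3 applies (level before this adjustment is 3 < 23, so +1): 3 + 1 = 4.
S4 applies (level before this adjustment is 4 < 18, so +2): 4 + 2 = 6.
S5 applies: 6 − 3 = 3.
Final offense level: 3.
Criminal history: 8 prior points → Category 3 (5+).
Level 3 falls in the 1-8 band.
Grid: Level 1-8 × Category 3 = 60-100 weeks.

60-100 weeks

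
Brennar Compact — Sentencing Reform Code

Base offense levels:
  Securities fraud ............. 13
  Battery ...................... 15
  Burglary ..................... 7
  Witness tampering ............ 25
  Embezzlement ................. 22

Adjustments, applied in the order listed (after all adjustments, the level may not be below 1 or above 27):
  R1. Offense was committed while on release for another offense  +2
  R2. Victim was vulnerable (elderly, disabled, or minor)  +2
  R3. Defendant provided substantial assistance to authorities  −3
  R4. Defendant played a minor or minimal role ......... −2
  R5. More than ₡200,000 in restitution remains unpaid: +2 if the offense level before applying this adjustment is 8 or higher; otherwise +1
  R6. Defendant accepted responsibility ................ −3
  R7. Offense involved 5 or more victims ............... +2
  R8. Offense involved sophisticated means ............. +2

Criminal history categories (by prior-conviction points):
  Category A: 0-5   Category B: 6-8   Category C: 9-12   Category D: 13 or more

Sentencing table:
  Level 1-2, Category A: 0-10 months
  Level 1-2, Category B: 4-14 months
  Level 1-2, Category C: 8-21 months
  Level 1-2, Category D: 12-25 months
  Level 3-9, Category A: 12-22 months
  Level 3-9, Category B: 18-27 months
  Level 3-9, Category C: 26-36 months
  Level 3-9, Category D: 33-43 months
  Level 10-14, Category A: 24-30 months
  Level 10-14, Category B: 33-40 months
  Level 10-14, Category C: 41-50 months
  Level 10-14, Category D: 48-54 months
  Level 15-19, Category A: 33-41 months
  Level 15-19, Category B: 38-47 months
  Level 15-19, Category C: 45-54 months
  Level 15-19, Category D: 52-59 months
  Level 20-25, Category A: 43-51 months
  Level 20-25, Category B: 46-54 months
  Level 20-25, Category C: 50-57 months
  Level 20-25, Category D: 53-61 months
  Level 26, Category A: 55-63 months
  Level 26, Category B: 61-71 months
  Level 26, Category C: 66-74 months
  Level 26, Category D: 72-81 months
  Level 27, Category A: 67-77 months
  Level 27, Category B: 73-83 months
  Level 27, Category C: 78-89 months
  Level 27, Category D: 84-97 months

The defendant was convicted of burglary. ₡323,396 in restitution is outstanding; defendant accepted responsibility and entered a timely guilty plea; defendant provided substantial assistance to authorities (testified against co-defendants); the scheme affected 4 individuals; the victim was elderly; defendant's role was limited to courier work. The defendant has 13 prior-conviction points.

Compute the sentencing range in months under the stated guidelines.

Base offense level for burglary: 7.
R2 applies: 7 + 2 = 9.
R3 applies: 9 − 3 = 6.
R4 applies: 6 − 2 = 4.
R5 applies (level before this adjustment is 4 < 8, so +1): 4 + 1 = 5.
R6 applies: 5 − 3 = 2.
R7 does not apply.
Final offense level: 2.
Criminal history: 13 prior points → Category D (13+).
Level 2 falls in the 1-2 band.
Grid: Level 1-2 × Category D = 12-25 months.

12-25 months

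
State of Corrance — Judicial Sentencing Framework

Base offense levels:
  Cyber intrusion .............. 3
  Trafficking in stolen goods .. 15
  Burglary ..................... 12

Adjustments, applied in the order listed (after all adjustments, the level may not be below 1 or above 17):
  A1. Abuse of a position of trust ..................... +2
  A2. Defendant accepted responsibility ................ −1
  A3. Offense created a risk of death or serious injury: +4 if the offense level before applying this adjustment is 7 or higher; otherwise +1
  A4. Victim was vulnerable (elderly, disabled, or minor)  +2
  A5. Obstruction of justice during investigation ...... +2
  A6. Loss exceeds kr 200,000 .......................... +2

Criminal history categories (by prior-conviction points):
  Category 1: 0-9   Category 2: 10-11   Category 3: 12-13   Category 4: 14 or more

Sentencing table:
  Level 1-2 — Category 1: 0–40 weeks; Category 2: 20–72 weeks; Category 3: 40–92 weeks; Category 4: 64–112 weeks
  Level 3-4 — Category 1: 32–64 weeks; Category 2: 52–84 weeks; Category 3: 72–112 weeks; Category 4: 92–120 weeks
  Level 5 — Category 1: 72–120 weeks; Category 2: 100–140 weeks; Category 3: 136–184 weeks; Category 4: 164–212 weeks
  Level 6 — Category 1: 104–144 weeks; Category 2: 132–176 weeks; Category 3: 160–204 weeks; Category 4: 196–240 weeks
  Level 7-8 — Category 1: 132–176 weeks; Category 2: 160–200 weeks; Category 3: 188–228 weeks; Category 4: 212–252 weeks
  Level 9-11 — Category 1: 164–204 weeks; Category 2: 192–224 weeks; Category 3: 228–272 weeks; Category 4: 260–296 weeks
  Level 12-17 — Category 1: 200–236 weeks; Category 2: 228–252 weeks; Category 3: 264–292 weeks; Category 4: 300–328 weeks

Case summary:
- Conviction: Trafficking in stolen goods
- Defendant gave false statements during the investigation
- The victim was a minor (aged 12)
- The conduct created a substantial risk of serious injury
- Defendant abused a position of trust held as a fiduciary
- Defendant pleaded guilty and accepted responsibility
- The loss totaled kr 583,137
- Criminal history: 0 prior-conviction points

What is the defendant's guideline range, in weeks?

200-236 weeks

Base offense level for trafficking in stolen goods: 15.
A1 applies: 15 + 2 = 17.
A2 applies: 17 − 1 = 16.
A3 applies (level before this adjustment is 16 ≥ 7, so +4): 16 + 4 = 20.
A4 applies: 20 + 2 = 22.
A5 applies: 22 + 2 = 24.
A6 applies: 24 + 2 = 26.
Level 26 exceeds the maximum of 17; capped at 17.
Final offense level: 17.
Criminal history: 0 prior points → Category 1 (0-9).
Level 17 falls in the 12-17 band.
Grid: Level 12-17 × Category 1 = 200-236 weeks.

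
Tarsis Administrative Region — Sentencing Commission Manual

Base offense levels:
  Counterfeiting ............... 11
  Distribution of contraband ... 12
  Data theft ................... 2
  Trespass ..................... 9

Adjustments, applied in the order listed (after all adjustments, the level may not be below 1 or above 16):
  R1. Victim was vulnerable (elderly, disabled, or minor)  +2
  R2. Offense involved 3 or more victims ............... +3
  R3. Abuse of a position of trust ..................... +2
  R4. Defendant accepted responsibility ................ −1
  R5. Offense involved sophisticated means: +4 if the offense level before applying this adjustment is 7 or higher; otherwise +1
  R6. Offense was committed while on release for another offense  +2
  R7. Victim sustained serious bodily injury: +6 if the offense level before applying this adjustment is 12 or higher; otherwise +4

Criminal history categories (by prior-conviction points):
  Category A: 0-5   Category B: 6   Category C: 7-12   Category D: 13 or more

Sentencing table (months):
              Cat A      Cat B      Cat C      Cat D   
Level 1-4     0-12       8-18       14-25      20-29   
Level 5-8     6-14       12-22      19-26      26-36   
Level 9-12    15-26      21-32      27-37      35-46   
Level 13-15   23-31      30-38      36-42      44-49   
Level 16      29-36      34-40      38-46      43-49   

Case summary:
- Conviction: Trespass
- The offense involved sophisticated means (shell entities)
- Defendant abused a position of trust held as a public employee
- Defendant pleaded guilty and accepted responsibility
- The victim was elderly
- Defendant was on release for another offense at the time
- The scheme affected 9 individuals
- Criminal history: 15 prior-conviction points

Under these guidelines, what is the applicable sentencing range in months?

Base offense level for trespass: 9.
R1 applies: 9 + 2 = 11.
R2 applies: 11 + 3 = 14.
R3 applies: 14 + 2 = 16.
R4 applies: 16 − 1 = 15.
R5 applies (level before this adjustment is 15 ≥ 7, so +4): 15 + 4 = 19.
R6 applies: 19 + 2 = 21.
R7 does not apply.
Level 21 exceeds the maximum of 16; capped at 16.
Final offense level: 16.
Criminal history: 15 prior points → Category D (13+).
Level 16 falls in the 16 band.
Grid: Level 16 × Category D = 43-49 months.

43-49 months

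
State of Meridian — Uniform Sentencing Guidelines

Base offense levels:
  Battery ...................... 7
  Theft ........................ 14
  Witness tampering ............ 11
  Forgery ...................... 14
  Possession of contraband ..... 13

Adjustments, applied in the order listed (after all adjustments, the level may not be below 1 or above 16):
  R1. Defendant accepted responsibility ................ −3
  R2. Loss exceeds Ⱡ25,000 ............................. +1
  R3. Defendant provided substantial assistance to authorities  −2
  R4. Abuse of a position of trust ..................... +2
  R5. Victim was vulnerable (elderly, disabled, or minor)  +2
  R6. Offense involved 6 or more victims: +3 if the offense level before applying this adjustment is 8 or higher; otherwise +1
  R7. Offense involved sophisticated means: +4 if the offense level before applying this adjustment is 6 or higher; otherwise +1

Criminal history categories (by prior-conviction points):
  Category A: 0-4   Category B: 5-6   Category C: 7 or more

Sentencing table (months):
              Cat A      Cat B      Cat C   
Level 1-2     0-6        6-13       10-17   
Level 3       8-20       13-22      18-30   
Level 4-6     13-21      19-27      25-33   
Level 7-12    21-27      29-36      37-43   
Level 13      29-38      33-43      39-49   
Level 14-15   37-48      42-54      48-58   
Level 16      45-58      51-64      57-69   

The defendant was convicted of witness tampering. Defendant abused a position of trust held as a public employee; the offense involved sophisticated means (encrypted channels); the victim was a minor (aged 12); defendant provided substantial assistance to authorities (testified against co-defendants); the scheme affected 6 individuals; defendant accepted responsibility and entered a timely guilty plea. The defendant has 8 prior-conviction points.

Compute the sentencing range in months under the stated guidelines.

57-69 months

Base offense level for witness tampering: 11.
R1 applies: 11 − 3 = 8.
R2 does not apply.
R3 applies: 8 − 2 = 6.
R4 applies: 6 + 2 = 8.
R5 applies: 8 + 2 = 10.
R6 applies (level before this adjustment is 10 ≥ 8, so +3): 10 + 3 = 13.
R7 applies (level before this adjustment is 13 ≥ 6, so +4): 13 + 4 = 17.
Level 17 exceeds the maximum of 16; capped at 16.
Final offense level: 16.
Criminal history: 8 prior points → Category C (7+).
Level 16 falls in the 16 band.
Grid: Level 16 × Category C = 57-69 months.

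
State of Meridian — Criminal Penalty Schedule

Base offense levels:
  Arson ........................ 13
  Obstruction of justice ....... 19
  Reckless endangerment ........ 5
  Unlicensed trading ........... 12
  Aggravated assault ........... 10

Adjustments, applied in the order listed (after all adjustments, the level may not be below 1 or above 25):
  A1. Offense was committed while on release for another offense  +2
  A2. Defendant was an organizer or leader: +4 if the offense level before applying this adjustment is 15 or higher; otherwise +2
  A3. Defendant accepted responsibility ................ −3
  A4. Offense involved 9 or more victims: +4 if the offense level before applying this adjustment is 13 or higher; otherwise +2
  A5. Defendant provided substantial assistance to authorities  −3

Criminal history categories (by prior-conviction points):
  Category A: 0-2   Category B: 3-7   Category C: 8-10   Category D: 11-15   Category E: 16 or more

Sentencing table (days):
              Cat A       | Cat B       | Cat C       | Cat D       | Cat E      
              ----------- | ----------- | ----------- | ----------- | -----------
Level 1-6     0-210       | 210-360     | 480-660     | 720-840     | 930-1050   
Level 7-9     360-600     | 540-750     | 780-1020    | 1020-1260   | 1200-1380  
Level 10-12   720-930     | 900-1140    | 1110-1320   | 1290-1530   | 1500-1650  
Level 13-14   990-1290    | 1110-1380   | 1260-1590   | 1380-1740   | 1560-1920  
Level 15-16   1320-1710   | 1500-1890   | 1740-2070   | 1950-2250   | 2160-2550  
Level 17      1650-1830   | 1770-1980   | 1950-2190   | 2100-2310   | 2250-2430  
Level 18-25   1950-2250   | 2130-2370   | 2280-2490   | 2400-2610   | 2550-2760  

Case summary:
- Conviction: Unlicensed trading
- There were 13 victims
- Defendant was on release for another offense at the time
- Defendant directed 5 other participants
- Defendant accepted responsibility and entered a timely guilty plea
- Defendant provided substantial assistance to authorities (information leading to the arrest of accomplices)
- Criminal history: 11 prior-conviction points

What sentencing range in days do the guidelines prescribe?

1380-1740 days

Base offense level for unlicensed trading: 12.
A1 applies: 12 + 2 = 14.
A2 applies (level before this adjustment is 14 < 15, so +2): 14 + 2 = 16.
A3 applies: 16 − 3 = 13.
A4 applies (level before this adjustment is 13 ≥ 13, so +4): 13 + 4 = 17.
A5 applies: 17 − 3 = 14.
Final offense level: 14.
Criminal history: 11 prior points → Category D (11-15).
Level 14 falls in the 13-14 band.
Grid: Level 13-14 × Category D = 1380-1740 days.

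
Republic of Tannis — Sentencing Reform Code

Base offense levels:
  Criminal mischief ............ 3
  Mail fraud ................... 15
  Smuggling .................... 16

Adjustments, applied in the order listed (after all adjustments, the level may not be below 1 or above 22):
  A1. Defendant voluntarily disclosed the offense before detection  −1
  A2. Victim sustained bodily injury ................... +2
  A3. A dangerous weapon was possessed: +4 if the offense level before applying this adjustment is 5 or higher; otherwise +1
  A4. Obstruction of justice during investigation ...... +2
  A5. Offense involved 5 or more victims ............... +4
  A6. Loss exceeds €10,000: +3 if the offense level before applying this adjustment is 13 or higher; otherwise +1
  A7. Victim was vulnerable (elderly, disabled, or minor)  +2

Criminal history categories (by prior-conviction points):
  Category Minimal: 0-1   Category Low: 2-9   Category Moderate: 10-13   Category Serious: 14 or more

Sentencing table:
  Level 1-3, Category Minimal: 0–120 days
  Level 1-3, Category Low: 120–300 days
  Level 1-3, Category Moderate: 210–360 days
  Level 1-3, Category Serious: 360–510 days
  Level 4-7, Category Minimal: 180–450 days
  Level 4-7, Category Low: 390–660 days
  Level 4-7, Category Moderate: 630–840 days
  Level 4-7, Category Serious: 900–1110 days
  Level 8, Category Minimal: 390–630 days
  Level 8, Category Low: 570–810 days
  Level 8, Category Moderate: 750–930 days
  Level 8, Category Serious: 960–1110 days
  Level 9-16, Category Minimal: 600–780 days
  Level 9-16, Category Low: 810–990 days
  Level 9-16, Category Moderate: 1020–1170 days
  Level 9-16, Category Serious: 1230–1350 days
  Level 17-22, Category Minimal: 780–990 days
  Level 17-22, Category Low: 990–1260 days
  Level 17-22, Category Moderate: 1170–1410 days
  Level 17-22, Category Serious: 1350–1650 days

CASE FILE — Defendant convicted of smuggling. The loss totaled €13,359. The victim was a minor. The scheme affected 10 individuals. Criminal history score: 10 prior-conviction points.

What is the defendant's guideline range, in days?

Base offense level for smuggling: 16.
A1 does not apply.
A4 does not apply.
A5 applies: 16 + 4 = 20.
A6 applies (level before this adjustment is 20 ≥ 13, so +3): 20 + 3 = 23.
A7 applies: 23 + 2 = 25.
Level 25 exceeds the maximum of 22; capped at 22.
Final offense level: 22.
Criminal history: 10 prior points → Category Moderate (10-13).
Level 22 falls in the 17-22 band.
Grid: Level 17-22 × Category Moderate = 1170-1410 days.

1170-1410 days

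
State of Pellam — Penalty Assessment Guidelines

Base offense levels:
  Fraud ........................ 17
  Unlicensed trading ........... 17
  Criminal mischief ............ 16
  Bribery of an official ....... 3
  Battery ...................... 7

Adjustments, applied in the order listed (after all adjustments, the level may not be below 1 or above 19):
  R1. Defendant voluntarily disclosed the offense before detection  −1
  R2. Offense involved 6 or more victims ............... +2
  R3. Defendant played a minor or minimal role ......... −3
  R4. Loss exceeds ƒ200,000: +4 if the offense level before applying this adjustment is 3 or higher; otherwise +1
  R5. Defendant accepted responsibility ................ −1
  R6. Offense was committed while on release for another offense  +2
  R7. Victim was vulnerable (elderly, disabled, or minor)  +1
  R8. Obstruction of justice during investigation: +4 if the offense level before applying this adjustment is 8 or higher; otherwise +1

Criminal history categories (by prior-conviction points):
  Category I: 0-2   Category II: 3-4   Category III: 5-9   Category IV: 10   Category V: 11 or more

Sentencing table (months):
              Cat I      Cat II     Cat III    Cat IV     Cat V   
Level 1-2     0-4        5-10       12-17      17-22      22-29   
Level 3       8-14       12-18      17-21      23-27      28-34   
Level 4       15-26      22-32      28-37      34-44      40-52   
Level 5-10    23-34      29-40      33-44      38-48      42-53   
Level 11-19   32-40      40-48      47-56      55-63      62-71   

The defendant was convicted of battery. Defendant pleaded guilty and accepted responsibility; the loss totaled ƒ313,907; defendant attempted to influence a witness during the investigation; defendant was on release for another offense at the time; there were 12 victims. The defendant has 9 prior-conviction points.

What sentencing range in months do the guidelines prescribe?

47-56 months

Base offense level for battery: 7.
R2 applies: 7 + 2 = 9.
R4 applies (level before this adjustment is 9 ≥ 3, so +4): 9 + 4 = 13.
R5 applies: 13 − 1 = 12.
R6 applies: 12 + 2 = 14.
R7 does not apply.
R8 applies (level before this adjustment is 14 ≥ 8, so +4): 14 + 4 = 18.
Final offense level: 18.
Criminal history: 9 prior points → Category III (5-9).
Level 18 falls in the 11-19 band.
Grid: Level 11-19 × Category III = 47-56 months.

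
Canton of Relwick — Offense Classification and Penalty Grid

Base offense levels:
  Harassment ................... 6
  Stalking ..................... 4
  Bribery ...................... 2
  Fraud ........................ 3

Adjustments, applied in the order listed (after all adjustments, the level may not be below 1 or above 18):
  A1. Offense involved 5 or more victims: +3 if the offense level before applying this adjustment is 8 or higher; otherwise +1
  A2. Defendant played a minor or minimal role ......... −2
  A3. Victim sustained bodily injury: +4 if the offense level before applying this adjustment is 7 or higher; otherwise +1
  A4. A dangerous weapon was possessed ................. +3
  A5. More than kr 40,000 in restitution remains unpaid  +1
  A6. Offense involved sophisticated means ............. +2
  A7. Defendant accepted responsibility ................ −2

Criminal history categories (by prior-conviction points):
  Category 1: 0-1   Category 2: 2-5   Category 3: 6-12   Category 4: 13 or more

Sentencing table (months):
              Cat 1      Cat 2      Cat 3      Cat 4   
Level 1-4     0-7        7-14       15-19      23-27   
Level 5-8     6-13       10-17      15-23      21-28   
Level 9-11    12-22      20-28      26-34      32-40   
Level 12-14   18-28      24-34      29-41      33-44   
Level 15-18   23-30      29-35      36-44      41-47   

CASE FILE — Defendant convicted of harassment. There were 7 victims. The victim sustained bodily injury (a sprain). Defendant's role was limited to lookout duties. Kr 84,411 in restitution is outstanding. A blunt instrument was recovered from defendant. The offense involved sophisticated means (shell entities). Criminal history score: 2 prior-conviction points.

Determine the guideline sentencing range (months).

24-34 months

Base offense level for harassment: 6.
A1 applies (level before this adjustment is 6 < 8, so +1): 6 + 1 = 7.
A2 applies: 7 − 2 = 5.
A3 applies (level before this adjustment is 5 < 7, so +1): 5 + 1 = 6.
A4 applies: 6 + 3 = 9.
A5 applies: 9 + 1 = 10.
A6 applies: 10 + 2 = 12.
A7 does not apply.
Final offense level: 12.
Criminal history: 2 prior points → Category 2 (2-5).
Level 12 falls in the 12-14 band.
Grid: Level 12-14 × Category 2 = 24-34 months.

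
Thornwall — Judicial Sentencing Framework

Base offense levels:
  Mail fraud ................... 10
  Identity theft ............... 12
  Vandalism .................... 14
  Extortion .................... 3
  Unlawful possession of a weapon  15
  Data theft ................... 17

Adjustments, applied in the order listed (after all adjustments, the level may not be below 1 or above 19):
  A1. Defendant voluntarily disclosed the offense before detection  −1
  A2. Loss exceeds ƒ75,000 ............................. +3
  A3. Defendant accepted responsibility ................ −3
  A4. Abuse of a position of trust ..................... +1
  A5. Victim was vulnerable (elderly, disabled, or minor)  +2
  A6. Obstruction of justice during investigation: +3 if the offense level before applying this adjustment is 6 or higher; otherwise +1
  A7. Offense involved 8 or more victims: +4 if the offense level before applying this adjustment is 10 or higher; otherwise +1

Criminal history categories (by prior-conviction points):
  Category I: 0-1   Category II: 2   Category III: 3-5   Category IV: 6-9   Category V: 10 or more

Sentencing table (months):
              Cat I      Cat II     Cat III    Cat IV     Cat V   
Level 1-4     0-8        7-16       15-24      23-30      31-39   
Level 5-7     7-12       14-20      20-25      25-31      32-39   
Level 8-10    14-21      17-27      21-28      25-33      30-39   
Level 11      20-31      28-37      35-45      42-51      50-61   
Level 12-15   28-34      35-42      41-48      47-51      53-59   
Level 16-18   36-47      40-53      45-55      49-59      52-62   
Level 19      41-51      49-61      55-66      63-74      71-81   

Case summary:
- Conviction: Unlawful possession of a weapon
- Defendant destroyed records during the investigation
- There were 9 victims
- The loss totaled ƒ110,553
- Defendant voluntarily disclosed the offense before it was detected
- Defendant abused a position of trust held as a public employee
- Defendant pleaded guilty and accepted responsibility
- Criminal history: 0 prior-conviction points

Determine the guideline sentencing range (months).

41-51 months

Base offense level for unlawful possession of a weapon: 15.
A1 applies: 15 − 1 = 14.
A2 applies: 14 + 3 = 17.
A3 applies: 17 − 3 = 14.
A4 applies: 14 + 1 = 15.
A6 applies (level before this adjustment is 15 ≥ 6, so +3): 15 + 3 = 18.
A7 applies (level before this adjustment is 18 ≥ 10, so +4): 18 + 4 = 22.
Level 22 exceeds the maximum of 19; capped at 19.
Final offense level: 19.
Criminal history: 0 prior points → Category I (0-1).
Level 19 falls in the 19 band.
Grid: Level 19 × Category I = 41-51 months.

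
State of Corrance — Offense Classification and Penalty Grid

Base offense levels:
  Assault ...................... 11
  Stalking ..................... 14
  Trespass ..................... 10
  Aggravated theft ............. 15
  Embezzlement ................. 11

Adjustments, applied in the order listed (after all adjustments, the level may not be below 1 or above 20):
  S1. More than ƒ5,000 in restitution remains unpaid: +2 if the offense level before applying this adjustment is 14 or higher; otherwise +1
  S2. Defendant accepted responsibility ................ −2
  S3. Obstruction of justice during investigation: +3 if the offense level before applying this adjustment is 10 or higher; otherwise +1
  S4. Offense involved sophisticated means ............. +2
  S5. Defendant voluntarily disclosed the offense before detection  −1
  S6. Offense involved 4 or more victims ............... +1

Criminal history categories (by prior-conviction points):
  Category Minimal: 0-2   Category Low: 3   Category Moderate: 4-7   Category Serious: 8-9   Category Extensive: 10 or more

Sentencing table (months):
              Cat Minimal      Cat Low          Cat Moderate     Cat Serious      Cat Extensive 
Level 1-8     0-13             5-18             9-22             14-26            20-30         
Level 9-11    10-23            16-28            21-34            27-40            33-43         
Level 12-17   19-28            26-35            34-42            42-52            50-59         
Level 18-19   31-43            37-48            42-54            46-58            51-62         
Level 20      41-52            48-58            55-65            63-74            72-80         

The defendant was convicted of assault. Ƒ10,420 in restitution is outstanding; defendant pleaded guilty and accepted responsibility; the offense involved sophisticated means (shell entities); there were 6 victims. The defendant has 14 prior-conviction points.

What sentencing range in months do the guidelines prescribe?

Base offense level for assault: 11.
S1 applies (level before this adjustment is 11 < 14, so +1): 11 + 1 = 12.
S2 applies: 12 − 2 = 10.
S4 applies: 10 + 2 = 12.
S6 applies: 12 + 1 = 13.
Final offense level: 13.
Criminal history: 14 prior points → Category Extensive (10+).
Level 13 falls in the 12-17 band.
Grid: Level 12-17 × Category Extensive = 50-59 months.

50-59 months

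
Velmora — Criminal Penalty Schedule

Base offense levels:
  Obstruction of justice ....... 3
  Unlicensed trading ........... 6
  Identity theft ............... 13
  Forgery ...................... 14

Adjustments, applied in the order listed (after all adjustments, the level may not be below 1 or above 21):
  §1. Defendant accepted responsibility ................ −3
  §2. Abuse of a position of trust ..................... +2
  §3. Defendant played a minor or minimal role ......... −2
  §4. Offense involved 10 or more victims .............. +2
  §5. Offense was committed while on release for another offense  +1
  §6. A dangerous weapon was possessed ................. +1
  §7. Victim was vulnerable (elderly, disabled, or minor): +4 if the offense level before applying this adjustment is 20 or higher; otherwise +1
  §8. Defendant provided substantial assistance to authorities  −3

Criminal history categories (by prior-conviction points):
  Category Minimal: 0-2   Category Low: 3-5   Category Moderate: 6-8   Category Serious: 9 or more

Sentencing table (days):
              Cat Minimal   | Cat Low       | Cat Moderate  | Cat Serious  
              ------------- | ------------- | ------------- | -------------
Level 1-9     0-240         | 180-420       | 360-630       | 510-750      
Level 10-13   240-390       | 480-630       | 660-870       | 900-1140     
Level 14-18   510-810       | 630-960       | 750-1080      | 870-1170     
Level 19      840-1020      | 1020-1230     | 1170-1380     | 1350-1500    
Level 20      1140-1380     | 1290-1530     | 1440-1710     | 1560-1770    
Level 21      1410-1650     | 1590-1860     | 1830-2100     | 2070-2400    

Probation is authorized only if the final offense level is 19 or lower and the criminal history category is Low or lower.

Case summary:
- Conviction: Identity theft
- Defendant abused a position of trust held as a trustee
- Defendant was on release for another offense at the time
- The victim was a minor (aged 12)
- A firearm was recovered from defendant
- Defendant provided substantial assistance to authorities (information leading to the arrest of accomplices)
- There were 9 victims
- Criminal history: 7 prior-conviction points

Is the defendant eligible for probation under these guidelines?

No

Base offense level for identity theft: 13.
§2 applies: 13 + 2 = 15.
§4 does not apply.
§5 applies: 15 + 1 = 16.
§6 applies: 16 + 1 = 17.
§7 applies (level before this adjustment is 17 < 20, so +1): 17 + 1 = 18.
§8 applies: 18 − 3 = 15.
Final offense level: 15.
Criminal history: 7 prior points → Category Moderate (6-8).
Level 15 falls in the 14-18 band.
Grid: Level 14-18 × Category Moderate = 750-1080 days.
Probation check: level 15 ≤ 19 and category Moderate > Low → not eligible.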